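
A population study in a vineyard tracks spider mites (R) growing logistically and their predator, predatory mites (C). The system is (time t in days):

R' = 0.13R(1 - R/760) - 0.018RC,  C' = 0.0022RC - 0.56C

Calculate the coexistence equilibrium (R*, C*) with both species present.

From dC/dt = 0 with C > 0: 0.0022R* = 0.56, so R* = 255.
Substitute into dR/dt = 0: 0.13(1 - 255/760) = 0.018C*.
The bracket is 0.665, giving C* = 0.0865/0.018 = 4.8.

R* ≈ 255, C* ≈ 4.8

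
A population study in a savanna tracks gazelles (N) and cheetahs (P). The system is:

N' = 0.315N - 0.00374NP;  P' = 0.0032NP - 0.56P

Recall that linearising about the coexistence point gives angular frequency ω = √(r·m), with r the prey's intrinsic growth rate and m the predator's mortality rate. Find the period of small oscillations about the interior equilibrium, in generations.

T ≈ 15 generations

Here r = 0.315 and m = 0.56, so r·m = 0.176.
ω = √0.176 = 0.42 per generation, hence T = 2π/ω ≈ 15 generations.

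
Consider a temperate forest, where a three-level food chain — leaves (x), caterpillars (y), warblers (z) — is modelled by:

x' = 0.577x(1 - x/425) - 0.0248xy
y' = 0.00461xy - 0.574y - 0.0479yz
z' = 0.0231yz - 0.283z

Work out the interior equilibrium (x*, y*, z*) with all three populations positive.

From dz/dt = 0: 0.0231y* = 0.283, so y* = 12.3.
From dx/dt = 0: 0.577(1 - x*/425) = 0.0248·12.3, giving x* = 425·(1 - 0.527) = 201.
From dy/dt = 0: 0.00461·201 - 0.574 = 0.0479z*, so z* = 0.354/0.0479 = 7.38.

x* ≈ 201, y* ≈ 12.3, z* ≈ 7.38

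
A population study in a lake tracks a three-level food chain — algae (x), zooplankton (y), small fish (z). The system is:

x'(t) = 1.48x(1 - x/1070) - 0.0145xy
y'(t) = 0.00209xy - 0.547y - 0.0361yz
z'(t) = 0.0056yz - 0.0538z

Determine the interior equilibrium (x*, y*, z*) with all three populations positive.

x* ≈ 969, y* ≈ 9.61, z* ≈ 41

From dz/dt = 0: 0.0056y* = 0.0538, so y* = 9.61.
From dx/dt = 0: 1.48(1 - x*/1070) = 0.0145·9.61, giving x* = 1070·(1 - 0.0941) = 969.
From dy/dt = 0: 0.00209·969 - 0.547 = 0.0361z*, so z* = 1.48/0.0361 = 41.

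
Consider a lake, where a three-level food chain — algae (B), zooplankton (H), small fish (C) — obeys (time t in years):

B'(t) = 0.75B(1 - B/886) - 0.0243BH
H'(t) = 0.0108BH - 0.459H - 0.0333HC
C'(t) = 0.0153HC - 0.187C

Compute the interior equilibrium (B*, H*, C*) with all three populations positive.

B* ≈ 535, H* ≈ 12.2, C* ≈ 160

From dC/dt = 0: 0.0153H* = 0.187, so H* = 12.2.
From dB/dt = 0: 0.75(1 - B*/886) = 0.0243·12.2, giving B* = 886·(1 - 0.396) = 535.
From dH/dt = 0: 0.0108·535 - 0.459 = 0.0333C*, so C* = 5.32/0.0333 = 160.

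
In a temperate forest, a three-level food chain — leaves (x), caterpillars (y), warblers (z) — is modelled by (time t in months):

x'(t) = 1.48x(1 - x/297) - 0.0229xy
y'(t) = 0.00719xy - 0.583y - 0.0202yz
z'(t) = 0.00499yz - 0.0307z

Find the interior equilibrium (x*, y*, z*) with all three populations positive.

x* ≈ 269, y* ≈ 6.15, z* ≈ 66.8

From dz/dt = 0: 0.00499y* = 0.0307, so y* = 6.15.
From dx/dt = 0: 1.48(1 - x*/297) = 0.0229·6.15, giving x* = 297·(1 - 0.0952) = 269.
From dy/dt = 0: 0.00719·269 - 0.583 = 0.0202z*, so z* = 1.35/0.0202 = 66.8.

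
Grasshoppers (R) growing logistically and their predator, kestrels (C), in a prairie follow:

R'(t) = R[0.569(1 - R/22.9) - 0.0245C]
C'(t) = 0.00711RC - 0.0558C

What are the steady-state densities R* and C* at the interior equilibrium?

From dC/dt = 0 with C > 0: 0.00711R* = 0.0558, so R* = 7.85.
Substitute into dR/dt = 0: 0.569(1 - 7.85/22.9) = 0.0245C*.
The bracket is 0.657, giving C* = 0.374/0.0245 = 15.3.

R* ≈ 7.85, C* ≈ 15.3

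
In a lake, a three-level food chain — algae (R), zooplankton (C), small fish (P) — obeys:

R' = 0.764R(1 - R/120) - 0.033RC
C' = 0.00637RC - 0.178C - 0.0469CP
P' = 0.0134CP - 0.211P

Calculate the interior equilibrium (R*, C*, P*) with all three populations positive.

From dP/dt = 0: 0.0134C* = 0.211, so C* = 15.7.
From dR/dt = 0: 0.764(1 - R*/120) = 0.033·15.7, giving R* = 120·(1 - 0.68) = 38.4.
From dC/dt = 0: 0.00637·38.4 - 0.178 = 0.0469P*, so P* = 0.0665/0.0469 = 1.42.

R* ≈ 38.4, C* ≈ 15.7, P* ≈ 1.42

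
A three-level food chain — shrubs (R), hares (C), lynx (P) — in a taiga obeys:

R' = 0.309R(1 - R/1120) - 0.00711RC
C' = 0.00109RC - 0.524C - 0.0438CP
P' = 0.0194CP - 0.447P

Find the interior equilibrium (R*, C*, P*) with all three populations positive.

From dP/dt = 0: 0.0194C* = 0.447, so C* = 23.
From dR/dt = 0: 0.309(1 - R*/1120) = 0.00711·23, giving R* = 1120·(1 - 0.53) = 526.
From dC/dt = 0: 0.00109·526 - 0.524 = 0.0438P*, so P* = 0.0496/0.0438 = 1.13.

R* ≈ 526, C* ≈ 23, P* ≈ 1.13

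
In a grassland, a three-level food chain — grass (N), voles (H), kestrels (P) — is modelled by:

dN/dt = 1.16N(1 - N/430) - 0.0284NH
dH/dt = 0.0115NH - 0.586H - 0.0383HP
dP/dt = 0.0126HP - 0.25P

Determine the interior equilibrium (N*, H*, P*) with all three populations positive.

N* ≈ 221, H* ≈ 19.8, P* ≈ 51.1

From dP/dt = 0: 0.0126H* = 0.25, so H* = 19.8.
From dN/dt = 0: 1.16(1 - N*/430) = 0.0284·19.8, giving N* = 430·(1 - 0.486) = 221.
From dH/dt = 0: 0.0115·221 - 0.586 = 0.0383P*, so P* = 1.96/0.0383 = 51.1.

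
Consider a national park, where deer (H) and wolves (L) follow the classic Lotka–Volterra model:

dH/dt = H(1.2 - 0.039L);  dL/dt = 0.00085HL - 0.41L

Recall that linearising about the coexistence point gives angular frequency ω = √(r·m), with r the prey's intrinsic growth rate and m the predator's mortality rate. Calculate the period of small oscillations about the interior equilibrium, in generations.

Here r = 1.2 and m = 0.41, so r·m = 0.492.
ω = √0.492 = 0.701 per generation, hence T = 2π/ω ≈ 8.96 generations.

T ≈ 8.96 generations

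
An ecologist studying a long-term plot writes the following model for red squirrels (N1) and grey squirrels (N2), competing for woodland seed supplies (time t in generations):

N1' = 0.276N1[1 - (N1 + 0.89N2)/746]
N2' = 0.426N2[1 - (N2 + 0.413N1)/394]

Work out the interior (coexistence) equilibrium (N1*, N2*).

Setting both brackets to zero gives the nullclines N1 + 0.89N2 = 746 and 0.413N1 + N2 = 394.
Substituting N2 = 394 - 0.413N1 into the first: N1(1 - 0.89·0.413) = 746 - 0.89·394.
So N1* = 395/0.632 = 625, and then N2* = 394 - 0.413·625 = 136.

N1* ≈ 625, N2* ≈ 136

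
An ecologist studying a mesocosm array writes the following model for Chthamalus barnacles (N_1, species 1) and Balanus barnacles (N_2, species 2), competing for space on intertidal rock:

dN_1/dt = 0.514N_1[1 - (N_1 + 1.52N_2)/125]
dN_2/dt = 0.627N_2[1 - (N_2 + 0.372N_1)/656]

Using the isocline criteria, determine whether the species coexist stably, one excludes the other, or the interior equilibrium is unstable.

species 2 excludes species 1

Compare the nullcline intercepts: K1/α12 = 125/1.52 = 82.2 < K2 = 656; K2/α21 = 656/0.372 = 1760 > K1 = 125.
Since the inequalities point opposite ways, species 2 can invade but species 1 cannot.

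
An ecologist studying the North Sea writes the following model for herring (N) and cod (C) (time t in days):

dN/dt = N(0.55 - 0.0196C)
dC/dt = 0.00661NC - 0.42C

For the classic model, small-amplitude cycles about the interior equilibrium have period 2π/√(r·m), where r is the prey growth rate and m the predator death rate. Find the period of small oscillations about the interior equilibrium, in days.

T ≈ 13.1 days

Here r = 0.55 and m = 0.42, so r·m = 0.231.
ω = √0.231 = 0.481 per day, hence T = 2π/ω ≈ 13.1 days.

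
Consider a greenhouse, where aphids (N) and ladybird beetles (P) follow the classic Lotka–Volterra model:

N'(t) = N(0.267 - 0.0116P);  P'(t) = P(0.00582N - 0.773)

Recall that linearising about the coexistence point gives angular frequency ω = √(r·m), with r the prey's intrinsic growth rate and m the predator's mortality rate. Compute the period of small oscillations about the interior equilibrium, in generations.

T ≈ 13.8 generations

Here r = 0.267 and m = 0.773, so r·m = 0.206.
ω = √0.206 = 0.454 per generation, hence T = 2π/ω ≈ 13.8 generations.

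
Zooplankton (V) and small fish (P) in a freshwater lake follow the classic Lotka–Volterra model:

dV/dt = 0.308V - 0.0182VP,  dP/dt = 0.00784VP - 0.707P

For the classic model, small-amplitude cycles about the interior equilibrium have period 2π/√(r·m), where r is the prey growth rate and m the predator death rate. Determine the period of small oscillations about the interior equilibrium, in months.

T ≈ 13.5 months

Here r = 0.308 and m = 0.707, so r·m = 0.218.
ω = √0.218 = 0.467 per month, hence T = 2π/ω ≈ 13.5 months.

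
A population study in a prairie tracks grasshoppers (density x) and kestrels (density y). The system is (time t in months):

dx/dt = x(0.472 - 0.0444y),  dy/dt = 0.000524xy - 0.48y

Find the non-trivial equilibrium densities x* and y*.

x* ≈ 916, y* ≈ 10.6

Set dy/dt = 0 with y > 0: 0.000524x - 0.48 = 0, so x* = 0.48/0.000524 = 916.
Set dx/dt = 0 with x > 0: 0.472 - 0.0444y = 0, so y* = 0.472/0.0444 = 10.6.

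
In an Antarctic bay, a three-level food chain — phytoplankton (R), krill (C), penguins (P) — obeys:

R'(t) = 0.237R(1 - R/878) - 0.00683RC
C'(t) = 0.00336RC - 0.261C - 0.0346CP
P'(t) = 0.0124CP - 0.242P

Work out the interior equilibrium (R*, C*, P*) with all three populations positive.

R* ≈ 384, C* ≈ 19.5, P* ≈ 29.8

From dP/dt = 0: 0.0124C* = 0.242, so C* = 19.5.
From dR/dt = 0: 0.237(1 - R*/878) = 0.00683·19.5, giving R* = 878·(1 - 0.562) = 384.
From dC/dt = 0: 0.00336·384 - 0.261 = 0.0346P*, so P* = 1.03/0.0346 = 29.8.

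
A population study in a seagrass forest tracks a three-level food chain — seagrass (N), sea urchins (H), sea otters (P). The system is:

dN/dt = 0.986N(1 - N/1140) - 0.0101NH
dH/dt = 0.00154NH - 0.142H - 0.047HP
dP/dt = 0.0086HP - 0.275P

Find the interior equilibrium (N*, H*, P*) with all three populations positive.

From dP/dt = 0: 0.0086H* = 0.275, so H* = 32.
From dN/dt = 0: 0.986(1 - N*/1140) = 0.0101·32, giving N* = 1140·(1 - 0.328) = 767.
From dH/dt = 0: 0.00154·767 - 0.142 = 0.047P*, so P* = 1.04/0.047 = 22.1.

N* ≈ 767, H* ≈ 32, P* ≈ 22.1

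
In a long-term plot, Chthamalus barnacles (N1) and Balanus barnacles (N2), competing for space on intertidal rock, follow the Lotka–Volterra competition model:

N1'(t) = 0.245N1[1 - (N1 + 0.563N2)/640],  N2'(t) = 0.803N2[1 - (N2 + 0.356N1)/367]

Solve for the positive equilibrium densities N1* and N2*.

N1* ≈ 542, N2* ≈ 174

Setting both brackets to zero gives the nullclines N1 + 0.563N2 = 640 and 0.356N1 + N2 = 367.
Substituting N2 = 367 - 0.356N1 into the first: N1(1 - 0.563·0.356) = 640 - 0.563·367.
So N1* = 433/0.8 = 542, and then N2* = 367 - 0.356·542 = 174.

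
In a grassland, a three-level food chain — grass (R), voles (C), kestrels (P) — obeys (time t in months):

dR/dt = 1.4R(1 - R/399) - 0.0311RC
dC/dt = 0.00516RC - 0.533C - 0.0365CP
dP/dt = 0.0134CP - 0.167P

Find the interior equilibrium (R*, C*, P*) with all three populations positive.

From dP/dt = 0: 0.0134C* = 0.167, so C* = 12.5.
From dR/dt = 0: 1.4(1 - R*/399) = 0.0311·12.5, giving R* = 399·(1 - 0.277) = 289.
From dC/dt = 0: 0.00516·289 - 0.533 = 0.0365P*, so P* = 0.956/0.0365 = 26.2.

R* ≈ 289, C* ≈ 12.5, P* ≈ 26.2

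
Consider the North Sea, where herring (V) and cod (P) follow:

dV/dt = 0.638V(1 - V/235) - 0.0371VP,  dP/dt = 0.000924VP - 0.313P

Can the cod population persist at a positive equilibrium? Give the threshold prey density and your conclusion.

Threshold V = 339; K < 339, so no, the predator goes extinct.

The predator equation gives dP/dt > 0 only when V > 0.313/0.000924 = 339.
Without the predator, V → K = 235. Since 235 < 339, the predator cannot invade.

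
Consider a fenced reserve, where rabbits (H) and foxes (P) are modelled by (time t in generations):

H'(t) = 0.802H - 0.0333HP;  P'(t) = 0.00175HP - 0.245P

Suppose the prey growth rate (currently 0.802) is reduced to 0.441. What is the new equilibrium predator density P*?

At the interior fixed point, setting dH/dt = 0 with H > 0 fixes P* = (prey growth rate)/(HP coefficient) — independent of the other coefficients.
With the change, P* = 0.441/0.0333 = 13.2; it falls from 24.1.

P* ≈ 13.2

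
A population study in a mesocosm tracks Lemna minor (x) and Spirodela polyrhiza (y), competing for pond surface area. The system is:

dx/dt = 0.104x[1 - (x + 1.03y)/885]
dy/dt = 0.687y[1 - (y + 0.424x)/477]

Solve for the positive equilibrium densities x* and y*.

x* ≈ 699, y* ≈ 181

Setting both brackets to zero gives the nullclines x + 1.03y = 885 and 0.424x + y = 477.
Substituting y = 477 - 0.424x into the first: x(1 - 1.03·0.424) = 885 - 1.03·477.
So x* = 394/0.563 = 699, and then y* = 477 - 0.424·699 = 181.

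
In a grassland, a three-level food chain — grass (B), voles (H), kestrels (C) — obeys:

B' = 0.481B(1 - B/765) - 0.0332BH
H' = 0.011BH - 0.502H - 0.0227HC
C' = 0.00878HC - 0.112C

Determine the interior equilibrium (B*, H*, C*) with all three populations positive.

From dC/dt = 0: 0.00878H* = 0.112, so H* = 12.8.
From dB/dt = 0: 0.481(1 - B*/765) = 0.0332·12.8, giving B* = 765·(1 - 0.88) = 91.4.
From dH/dt = 0: 0.011·91.4 - 0.502 = 0.0227C*, so C* = 0.504/0.0227 = 22.2.

B* ≈ 91.4, H* ≈ 12.8, C* ≈ 22.2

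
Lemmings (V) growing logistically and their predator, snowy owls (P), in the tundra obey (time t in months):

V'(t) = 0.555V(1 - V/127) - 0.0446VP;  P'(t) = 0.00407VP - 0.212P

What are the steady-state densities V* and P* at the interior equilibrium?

V* ≈ 52.1, P* ≈ 7.34

From dP/dt = 0 with P > 0: 0.00407V* = 0.212, so V* = 52.1.
Substitute into dV/dt = 0: 0.555(1 - 52.1/127) = 0.0446P*.
The bracket is 0.59, giving P* = 0.327/0.0446 = 7.34.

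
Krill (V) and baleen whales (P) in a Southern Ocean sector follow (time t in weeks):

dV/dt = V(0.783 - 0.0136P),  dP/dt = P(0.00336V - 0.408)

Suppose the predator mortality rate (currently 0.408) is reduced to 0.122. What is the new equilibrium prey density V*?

At the interior fixed point, setting dP/dt = 0 with P > 0 fixes V* = (predator death rate)/(VP coefficient) — independent of the other coefficients.
With the change, V* = 0.122/0.00336 = 36.3; it falls from 121.

V* ≈ 36.3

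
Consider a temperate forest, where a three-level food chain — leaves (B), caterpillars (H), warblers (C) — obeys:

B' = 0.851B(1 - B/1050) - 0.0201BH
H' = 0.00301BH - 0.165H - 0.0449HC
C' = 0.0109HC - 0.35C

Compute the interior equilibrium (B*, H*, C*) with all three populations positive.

From dC/dt = 0: 0.0109H* = 0.35, so H* = 32.1.
From dB/dt = 0: 0.851(1 - B*/1050) = 0.0201·32.1, giving B* = 1050·(1 - 0.758) = 254.
From dH/dt = 0: 0.00301·254 - 0.165 = 0.0449C*, so C* = 0.599/0.0449 = 13.3.

B* ≈ 254, H* ≈ 32.1, C* ≈ 13.3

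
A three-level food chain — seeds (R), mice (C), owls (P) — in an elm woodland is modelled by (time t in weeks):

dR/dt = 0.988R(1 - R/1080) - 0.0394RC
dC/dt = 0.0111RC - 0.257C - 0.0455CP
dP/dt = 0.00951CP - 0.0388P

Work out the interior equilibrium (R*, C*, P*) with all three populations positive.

R* ≈ 904, C* ≈ 4.08, P* ≈ 215

From dP/dt = 0: 0.00951C* = 0.0388, so C* = 4.08.
From dR/dt = 0: 0.988(1 - R*/1080) = 0.0394·4.08, giving R* = 1080·(1 - 0.163) = 904.
From dC/dt = 0: 0.0111·904 - 0.257 = 0.0455P*, so P* = 9.78/0.0455 = 215.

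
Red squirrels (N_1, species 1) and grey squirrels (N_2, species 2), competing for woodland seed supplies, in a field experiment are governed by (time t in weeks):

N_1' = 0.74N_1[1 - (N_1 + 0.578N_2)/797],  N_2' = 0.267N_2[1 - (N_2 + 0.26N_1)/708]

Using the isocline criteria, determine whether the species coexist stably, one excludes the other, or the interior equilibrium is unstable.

stable coexistence

Compare the nullcline intercepts: K1/α12 = 797/0.578 = 1380 > K2 = 708; K2/α21 = 708/0.26 = 2720 > K1 = 797.
Since both inequalities hold, each species can invade when rare, so the interior equilibrium is stable.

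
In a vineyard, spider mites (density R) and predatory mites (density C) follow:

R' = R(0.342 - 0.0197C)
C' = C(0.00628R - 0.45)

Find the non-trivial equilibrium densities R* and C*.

Set dC/dt = 0 with C > 0: 0.00628R - 0.45 = 0, so R* = 0.45/0.00628 = 71.7.
Set dR/dt = 0 with R > 0: 0.342 - 0.0197C = 0, so C* = 0.342/0.0197 = 17.4.

R* ≈ 71.7, C* ≈ 17.4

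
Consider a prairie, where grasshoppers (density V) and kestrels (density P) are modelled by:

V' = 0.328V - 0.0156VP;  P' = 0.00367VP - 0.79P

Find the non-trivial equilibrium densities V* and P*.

V* ≈ 215, P* ≈ 21

Set dP/dt = 0 with P > 0: 0.00367V - 0.79 = 0, so V* = 0.79/0.00367 = 215.
Set dV/dt = 0 with V > 0: 0.328 - 0.0156P = 0, so P* = 0.328/0.0156 = 21.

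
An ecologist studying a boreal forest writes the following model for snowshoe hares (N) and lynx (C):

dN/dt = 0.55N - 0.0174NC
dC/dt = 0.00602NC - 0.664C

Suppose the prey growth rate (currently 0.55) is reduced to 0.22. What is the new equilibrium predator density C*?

C* ≈ 12.6

At the interior fixed point, setting dN/dt = 0 with N > 0 fixes C* = (prey growth rate)/(NC coefficient) — independent of the other coefficients.
With the change, C* = 0.22/0.0174 = 12.6; it falls from 31.6.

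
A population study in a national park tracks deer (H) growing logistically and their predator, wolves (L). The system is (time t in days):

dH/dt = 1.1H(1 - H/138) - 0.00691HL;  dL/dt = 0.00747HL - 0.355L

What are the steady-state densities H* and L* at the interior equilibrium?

H* ≈ 47.5, L* ≈ 104

From dL/dt = 0 with L > 0: 0.00747H* = 0.355, so H* = 47.5.
Substitute into dH/dt = 0: 1.1(1 - 47.5/138) = 0.00691L*.
The bracket is 0.656, giving L* = 0.721/0.00691 = 104.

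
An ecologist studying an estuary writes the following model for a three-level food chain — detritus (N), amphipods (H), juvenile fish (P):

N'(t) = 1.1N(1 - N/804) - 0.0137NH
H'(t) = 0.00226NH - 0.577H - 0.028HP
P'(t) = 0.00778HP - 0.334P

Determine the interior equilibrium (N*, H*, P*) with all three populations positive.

From dP/dt = 0: 0.00778H* = 0.334, so H* = 42.9.
From dN/dt = 0: 1.1(1 - N*/804) = 0.0137·42.9, giving N* = 804·(1 - 0.535) = 374.
From dH/dt = 0: 0.00226·374 - 0.577 = 0.028P*, so P* = 0.269/0.028 = 9.59.

N* ≈ 374, H* ≈ 42.9, P* ≈ 9.59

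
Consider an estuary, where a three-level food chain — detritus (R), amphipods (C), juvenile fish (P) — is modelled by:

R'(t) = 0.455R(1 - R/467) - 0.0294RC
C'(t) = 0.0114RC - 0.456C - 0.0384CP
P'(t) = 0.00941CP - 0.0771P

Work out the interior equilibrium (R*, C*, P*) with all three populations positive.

R* ≈ 220, C* ≈ 8.19, P* ≈ 53.4

From dP/dt = 0: 0.00941C* = 0.0771, so C* = 8.19.
From dR/dt = 0: 0.455(1 - R*/467) = 0.0294·8.19, giving R* = 467·(1 - 0.529) = 220.
From dC/dt = 0: 0.0114·220 - 0.456 = 0.0384P*, so P* = 2.05/0.0384 = 53.4.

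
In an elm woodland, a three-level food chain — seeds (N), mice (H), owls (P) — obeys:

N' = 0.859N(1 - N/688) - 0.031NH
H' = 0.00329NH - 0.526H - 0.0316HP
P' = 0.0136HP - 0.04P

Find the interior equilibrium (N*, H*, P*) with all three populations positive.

From dP/dt = 0: 0.0136H* = 0.04, so H* = 2.94.
From dN/dt = 0: 0.859(1 - N*/688) = 0.031·2.94, giving N* = 688·(1 - 0.106) = 615.
From dH/dt = 0: 0.00329·615 - 0.526 = 0.0316P*, so P* = 1.5/0.0316 = 47.4.

N* ≈ 615, H* ≈ 2.94, P* ≈ 47.4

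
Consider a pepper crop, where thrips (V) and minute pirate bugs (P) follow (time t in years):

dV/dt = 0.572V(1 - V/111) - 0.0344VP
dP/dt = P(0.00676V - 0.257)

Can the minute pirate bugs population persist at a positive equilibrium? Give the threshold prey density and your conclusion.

Threshold V = 38; K > 38, so yes, the predator persists.

The predator equation gives dP/dt > 0 only when V > 0.257/0.00676 = 38.
Without the predator, V → K = 111. Since 111 > 38, the predator can invade and persist.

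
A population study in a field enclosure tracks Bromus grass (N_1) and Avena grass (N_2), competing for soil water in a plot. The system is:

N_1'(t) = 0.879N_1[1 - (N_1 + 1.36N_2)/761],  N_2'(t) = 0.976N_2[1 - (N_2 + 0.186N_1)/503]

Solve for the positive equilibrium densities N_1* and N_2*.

N_1* ≈ 103, N_2* ≈ 484

Setting both brackets to zero gives the nullclines N_1 + 1.36N_2 = 761 and 0.186N_1 + N_2 = 503.
Substituting N_2 = 503 - 0.186N_1 into the first: N_1(1 - 1.36·0.186) = 761 - 1.36·503.
So N_1* = 76.9/0.747 = 103, and then N_2* = 503 - 0.186·103 = 484.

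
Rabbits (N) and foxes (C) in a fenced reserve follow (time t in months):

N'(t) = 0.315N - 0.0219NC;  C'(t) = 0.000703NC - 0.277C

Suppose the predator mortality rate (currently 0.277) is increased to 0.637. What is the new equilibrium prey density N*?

N* ≈ 906

At the interior fixed point, setting dC/dt = 0 with C > 0 fixes N* = (predator death rate)/(NC coefficient) — independent of the other coefficients.
With the change, N* = 0.637/0.000703 = 906; it rises from 394.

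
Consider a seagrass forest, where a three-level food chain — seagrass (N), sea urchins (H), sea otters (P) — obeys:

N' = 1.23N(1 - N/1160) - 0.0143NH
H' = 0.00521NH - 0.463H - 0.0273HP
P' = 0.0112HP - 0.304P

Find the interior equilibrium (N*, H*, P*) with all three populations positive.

N* ≈ 794, H* ≈ 27.1, P* ≈ 135

From dP/dt = 0: 0.0112H* = 0.304, so H* = 27.1.
From dN/dt = 0: 1.23(1 - N*/1160) = 0.0143·27.1, giving N* = 1160·(1 - 0.316) = 794.
From dH/dt = 0: 0.00521·794 - 0.463 = 0.0273P*, so P* = 3.67/0.0273 = 135.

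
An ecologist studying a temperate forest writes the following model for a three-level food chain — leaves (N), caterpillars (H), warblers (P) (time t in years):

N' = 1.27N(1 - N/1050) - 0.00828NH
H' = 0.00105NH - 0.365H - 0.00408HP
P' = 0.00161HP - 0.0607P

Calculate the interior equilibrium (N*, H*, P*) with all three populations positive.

N* ≈ 792, H* ≈ 37.7, P* ≈ 114

From dP/dt = 0: 0.00161H* = 0.0607, so H* = 37.7.
From dN/dt = 0: 1.27(1 - N*/1050) = 0.00828·37.7, giving N* = 1050·(1 - 0.246) = 792.
From dH/dt = 0: 0.00105·792 - 0.365 = 0.00408P*, so P* = 0.467/0.00408 = 114.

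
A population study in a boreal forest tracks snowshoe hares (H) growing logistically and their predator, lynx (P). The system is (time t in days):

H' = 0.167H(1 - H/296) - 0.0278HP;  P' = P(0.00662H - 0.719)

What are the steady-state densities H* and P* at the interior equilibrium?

H* ≈ 109, P* ≈ 3.8

From dP/dt = 0 with P > 0: 0.00662H* = 0.719, so H* = 109.
Substitute into dH/dt = 0: 0.167(1 - 109/296) = 0.0278P*.
The bracket is 0.633, giving P* = 0.106/0.0278 = 3.8.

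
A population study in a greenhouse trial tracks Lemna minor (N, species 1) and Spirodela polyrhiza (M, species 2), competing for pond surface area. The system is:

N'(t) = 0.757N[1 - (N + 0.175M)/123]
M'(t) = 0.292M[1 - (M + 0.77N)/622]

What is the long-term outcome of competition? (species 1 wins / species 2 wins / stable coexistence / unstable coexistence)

stable coexistence

Compare the nullcline intercepts: K1/α12 = 123/0.175 = 703 > K2 = 622; K2/α21 = 622/0.77 = 808 > K1 = 123.
Since both inequalities hold, each species can invade when rare, so the interior equilibrium is stable.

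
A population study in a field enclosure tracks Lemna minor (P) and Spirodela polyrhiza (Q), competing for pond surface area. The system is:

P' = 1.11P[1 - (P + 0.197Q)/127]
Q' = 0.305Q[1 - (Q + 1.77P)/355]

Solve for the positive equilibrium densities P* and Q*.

P* ≈ 87.6, Q* ≈ 200

Setting both brackets to zero gives the nullclines P + 0.197Q = 127 and 1.77P + Q = 355.
Substituting Q = 355 - 1.77P into the first: P(1 - 0.197·1.77) = 127 - 0.197·355.
So P* = 57.1/0.651 = 87.6, and then Q* = 355 - 1.77·87.6 = 200.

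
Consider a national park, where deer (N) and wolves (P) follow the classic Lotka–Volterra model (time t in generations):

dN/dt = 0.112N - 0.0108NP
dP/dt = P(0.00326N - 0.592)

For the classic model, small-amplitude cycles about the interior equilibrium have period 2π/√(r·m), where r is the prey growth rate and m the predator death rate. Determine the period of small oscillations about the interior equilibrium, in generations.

Here r = 0.112 and m = 0.592, so r·m = 0.0663.
ω = √0.0663 = 0.257 per generation, hence T = 2π/ω ≈ 24.4 generations.

T ≈ 24.4 generations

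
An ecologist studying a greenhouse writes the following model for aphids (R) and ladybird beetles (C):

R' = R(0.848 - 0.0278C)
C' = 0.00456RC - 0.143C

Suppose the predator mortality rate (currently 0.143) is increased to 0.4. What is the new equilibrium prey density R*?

R* ≈ 87.7

At the interior fixed point, setting dC/dt = 0 with C > 0 fixes R* = (predator death rate)/(RC coefficient) — independent of the other coefficients.
With the change, R* = 0.4/0.00456 = 87.7; it rises from 31.4.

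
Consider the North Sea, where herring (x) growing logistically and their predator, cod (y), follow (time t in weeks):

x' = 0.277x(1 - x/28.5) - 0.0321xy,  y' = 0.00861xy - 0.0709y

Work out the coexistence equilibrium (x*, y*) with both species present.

x* ≈ 8.23, y* ≈ 6.14

From dy/dt = 0 with y > 0: 0.00861x* = 0.0709, so x* = 8.23.
Substitute into dx/dt = 0: 0.277(1 - 8.23/28.5) = 0.0321y*.
The bracket is 0.711, giving y* = 0.197/0.0321 = 6.14.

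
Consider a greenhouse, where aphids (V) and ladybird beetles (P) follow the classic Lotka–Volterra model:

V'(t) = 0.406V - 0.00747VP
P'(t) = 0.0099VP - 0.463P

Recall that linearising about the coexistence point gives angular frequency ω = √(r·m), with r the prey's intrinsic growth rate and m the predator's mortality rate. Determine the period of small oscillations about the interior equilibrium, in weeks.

Here r = 0.406 and m = 0.463, so r·m = 0.188.
ω = √0.188 = 0.434 per week, hence T = 2π/ω ≈ 14.5 weeks.

T ≈ 14.5 weeks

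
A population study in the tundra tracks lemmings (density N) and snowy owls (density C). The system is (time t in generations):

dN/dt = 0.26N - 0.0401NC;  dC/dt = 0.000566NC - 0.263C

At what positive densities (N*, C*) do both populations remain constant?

Set dC/dt = 0 with C > 0: 0.000566N - 0.263 = 0, so N* = 0.263/0.000566 = 465.
Set dN/dt = 0 with N > 0: 0.26 - 0.0401C = 0, so C* = 0.26/0.0401 = 6.48.

N* ≈ 465, C* ≈ 6.48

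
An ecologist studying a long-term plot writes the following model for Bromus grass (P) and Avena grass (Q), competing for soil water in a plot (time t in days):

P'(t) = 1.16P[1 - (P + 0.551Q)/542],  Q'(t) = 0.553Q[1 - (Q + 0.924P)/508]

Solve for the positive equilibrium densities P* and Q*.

Setting both brackets to zero gives the nullclines P + 0.551Q = 542 and 0.924P + Q = 508.
Substituting Q = 508 - 0.924P into the first: P(1 - 0.551·0.924) = 542 - 0.551·508.
So P* = 262/0.491 = 534, and then Q* = 508 - 0.924·534 = 14.7.

P* ≈ 534, Q* ≈ 14.7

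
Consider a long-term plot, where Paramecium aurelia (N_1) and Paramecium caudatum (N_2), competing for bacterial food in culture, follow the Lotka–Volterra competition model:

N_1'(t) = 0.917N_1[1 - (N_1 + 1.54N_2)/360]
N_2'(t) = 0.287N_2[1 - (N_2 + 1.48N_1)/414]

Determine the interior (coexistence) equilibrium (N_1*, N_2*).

Setting both brackets to zero gives the nullclines N_1 + 1.54N_2 = 360 and 1.48N_1 + N_2 = 414.
Substituting N_2 = 414 - 1.48N_1 into the first: N_1(1 - 1.54·1.48) = 360 - 1.54·414.
So N_1* = -278/-1.28 = 217, and then N_2* = 414 - 1.48·217 = 92.9.

N_1* ≈ 217, N_2* ≈ 92.9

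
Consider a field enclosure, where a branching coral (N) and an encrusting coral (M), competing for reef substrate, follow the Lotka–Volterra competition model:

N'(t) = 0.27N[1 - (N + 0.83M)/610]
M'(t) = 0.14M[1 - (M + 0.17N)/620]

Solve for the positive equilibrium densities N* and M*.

Setting both brackets to zero gives the nullclines N + 0.83M = 610 and 0.17N + M = 620.
Substituting M = 620 - 0.17N into the first: N(1 - 0.83·0.17) = 610 - 0.83·620.
So N* = 95.4/0.859 = 111, and then M* = 620 - 0.17·111 = 601.

N* ≈ 111, M* ≈ 601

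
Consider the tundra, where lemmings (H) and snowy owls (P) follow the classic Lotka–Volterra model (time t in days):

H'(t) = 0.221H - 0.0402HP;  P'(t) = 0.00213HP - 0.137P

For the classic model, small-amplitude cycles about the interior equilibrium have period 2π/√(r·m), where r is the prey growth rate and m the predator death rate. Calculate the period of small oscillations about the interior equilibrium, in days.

T ≈ 36.1 days

Here r = 0.221 and m = 0.137, so r·m = 0.0303.
ω = √0.0303 = 0.174 per day, hence T = 2π/ω ≈ 36.1 days.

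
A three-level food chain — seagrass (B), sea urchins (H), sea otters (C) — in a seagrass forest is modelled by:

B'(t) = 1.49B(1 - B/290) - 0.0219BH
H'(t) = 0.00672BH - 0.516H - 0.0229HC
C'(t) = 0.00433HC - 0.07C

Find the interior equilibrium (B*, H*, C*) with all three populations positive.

From dC/dt = 0: 0.00433H* = 0.07, so H* = 16.2.
From dB/dt = 0: 1.49(1 - B*/290) = 0.0219·16.2, giving B* = 290·(1 - 0.238) = 221.
From dH/dt = 0: 0.00672·221 - 0.516 = 0.0229C*, so C* = 0.97/0.0229 = 42.3.

B* ≈ 221, H* ≈ 16.2, C* ≈ 42.3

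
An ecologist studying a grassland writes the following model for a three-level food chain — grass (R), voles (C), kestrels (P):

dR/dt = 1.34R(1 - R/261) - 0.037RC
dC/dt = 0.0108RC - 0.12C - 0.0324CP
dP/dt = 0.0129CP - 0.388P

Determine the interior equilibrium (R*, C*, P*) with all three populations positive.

R* ≈ 44.2, C* ≈ 30.1, P* ≈ 11

From dP/dt = 0: 0.0129C* = 0.388, so C* = 30.1.
From dR/dt = 0: 1.34(1 - R*/261) = 0.037·30.1, giving R* = 261·(1 - 0.83) = 44.2.
From dC/dt = 0: 0.0108·44.2 - 0.12 = 0.0324P*, so P* = 0.358/0.0324 = 11.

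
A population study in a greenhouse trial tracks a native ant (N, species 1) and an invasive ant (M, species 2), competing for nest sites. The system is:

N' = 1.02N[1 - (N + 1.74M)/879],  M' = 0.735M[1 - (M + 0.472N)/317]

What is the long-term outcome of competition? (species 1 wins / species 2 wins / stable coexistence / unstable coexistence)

species 1 excludes species 2

Compare the nullcline intercepts: K1/α12 = 879/1.74 = 505 > K2 = 317; K2/α21 = 317/0.472 = 672 < K1 = 879.
Since the inequalities point opposite ways, species 1 can invade but species 2 cannot.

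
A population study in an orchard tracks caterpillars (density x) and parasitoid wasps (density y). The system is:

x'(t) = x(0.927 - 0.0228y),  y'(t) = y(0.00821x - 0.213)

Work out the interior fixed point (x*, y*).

x* ≈ 25.9, y* ≈ 40.7

Set dy/dt = 0 with y > 0: 0.00821x - 0.213 = 0, so x* = 0.213/0.00821 = 25.9.
Set dx/dt = 0 with x > 0: 0.927 - 0.0228y = 0, so y* = 0.927/0.0228 = 40.7.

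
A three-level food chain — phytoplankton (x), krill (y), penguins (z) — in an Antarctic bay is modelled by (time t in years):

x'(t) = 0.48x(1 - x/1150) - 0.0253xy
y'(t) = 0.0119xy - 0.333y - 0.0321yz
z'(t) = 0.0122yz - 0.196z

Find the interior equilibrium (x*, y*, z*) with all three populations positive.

From dz/dt = 0: 0.0122y* = 0.196, so y* = 16.1.
From dx/dt = 0: 0.48(1 - x*/1150) = 0.0253·16.1, giving x* = 1150·(1 - 0.847) = 176.
From dy/dt = 0: 0.0119·176 - 0.333 = 0.0321z*, so z* = 1.76/0.0321 = 54.9.

x* ≈ 176, y* ≈ 16.1, z* ≈ 54.9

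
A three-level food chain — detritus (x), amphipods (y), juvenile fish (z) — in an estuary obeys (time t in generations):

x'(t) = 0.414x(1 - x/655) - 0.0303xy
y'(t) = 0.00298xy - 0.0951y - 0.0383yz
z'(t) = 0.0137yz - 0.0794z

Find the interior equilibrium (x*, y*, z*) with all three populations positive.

x* ≈ 377, y* ≈ 5.8, z* ≈ 26.9

From dz/dt = 0: 0.0137y* = 0.0794, so y* = 5.8.
From dx/dt = 0: 0.414(1 - x*/655) = 0.0303·5.8, giving x* = 655·(1 - 0.424) = 377.
From dy/dt = 0: 0.00298·377 - 0.0951 = 0.0383z*, so z* = 1.03/0.0383 = 26.9.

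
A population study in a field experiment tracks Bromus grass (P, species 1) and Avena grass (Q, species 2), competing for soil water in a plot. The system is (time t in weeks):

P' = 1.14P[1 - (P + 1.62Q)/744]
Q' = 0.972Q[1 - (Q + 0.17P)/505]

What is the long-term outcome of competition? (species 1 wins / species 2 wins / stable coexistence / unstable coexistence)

Compare the nullcline intercepts: K1/α12 = 744/1.62 = 459 < K2 = 505; K2/α21 = 505/0.17 = 2970 > K1 = 744.
Since the inequalities point opposite ways, species 2 can invade but species 1 cannot.

species 2 excludes species 1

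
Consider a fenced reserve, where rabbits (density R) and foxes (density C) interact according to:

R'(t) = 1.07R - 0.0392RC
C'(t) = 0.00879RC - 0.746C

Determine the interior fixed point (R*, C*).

Set dC/dt = 0 with C > 0: 0.00879R - 0.746 = 0, so R* = 0.746/0.00879 = 84.9.
Set dR/dt = 0 with R > 0: 1.07 - 0.0392C = 0, so C* = 1.07/0.0392 = 27.3.

R* ≈ 84.9, C* ≈ 27.3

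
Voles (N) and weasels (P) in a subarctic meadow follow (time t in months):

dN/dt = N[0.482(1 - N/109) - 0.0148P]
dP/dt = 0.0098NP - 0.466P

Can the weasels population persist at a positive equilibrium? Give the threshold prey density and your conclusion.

The predator equation gives dP/dt > 0 only when N > 0.466/0.0098 = 47.6.
Without the predator, N → K = 109. Since 109 > 47.6, the predator can invade and persist.

Threshold N = 47.6; K > 47.6, so yes, the predator persists.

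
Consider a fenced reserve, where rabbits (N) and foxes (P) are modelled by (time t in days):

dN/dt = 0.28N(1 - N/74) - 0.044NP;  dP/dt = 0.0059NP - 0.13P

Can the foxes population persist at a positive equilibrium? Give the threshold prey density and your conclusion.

Threshold N = 22; K > 22, so yes, the predator persists.

The predator equation gives dP/dt > 0 only when N > 0.13/0.0059 = 22.
Without the predator, N → K = 74. Since 74 > 22, the predator can invade and persist.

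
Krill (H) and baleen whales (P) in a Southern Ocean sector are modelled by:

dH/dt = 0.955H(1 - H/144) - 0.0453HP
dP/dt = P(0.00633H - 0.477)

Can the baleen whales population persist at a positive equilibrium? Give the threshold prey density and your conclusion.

Threshold H = 75.4; K > 75.4, so yes, the predator persists.

The predator equation gives dP/dt > 0 only when H > 0.477/0.00633 = 75.4.
Without the predator, H → K = 144. Since 144 > 75.4, the predator can invade and persist.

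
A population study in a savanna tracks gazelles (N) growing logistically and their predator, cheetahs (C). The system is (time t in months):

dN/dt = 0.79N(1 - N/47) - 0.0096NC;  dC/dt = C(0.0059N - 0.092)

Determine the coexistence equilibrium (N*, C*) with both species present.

From dC/dt = 0 with C > 0: 0.0059N* = 0.092, so N* = 15.6.
Substitute into dN/dt = 0: 0.79(1 - 15.6/47) = 0.0096C*.
The bracket is 0.668, giving C* = 0.528/0.0096 = 55.

N* ≈ 15.6, C* ≈ 55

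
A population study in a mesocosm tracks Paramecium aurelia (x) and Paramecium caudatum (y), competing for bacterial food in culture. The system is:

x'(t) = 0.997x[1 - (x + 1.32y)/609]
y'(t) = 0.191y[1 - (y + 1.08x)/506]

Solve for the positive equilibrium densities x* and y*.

Setting both brackets to zero gives the nullclines x + 1.32y = 609 and 1.08x + y = 506.
Substituting y = 506 - 1.08x into the first: x(1 - 1.32·1.08) = 609 - 1.32·506.
So x* = -58.9/-0.426 = 138, and then y* = 506 - 1.08·138 = 356.

x* ≈ 138, y* ≈ 356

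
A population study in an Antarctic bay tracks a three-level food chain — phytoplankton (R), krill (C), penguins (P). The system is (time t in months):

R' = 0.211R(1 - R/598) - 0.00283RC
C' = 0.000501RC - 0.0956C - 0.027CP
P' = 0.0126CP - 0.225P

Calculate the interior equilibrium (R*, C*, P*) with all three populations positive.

From dP/dt = 0: 0.0126C* = 0.225, so C* = 17.9.
From dR/dt = 0: 0.211(1 - R*/598) = 0.00283·17.9, giving R* = 598·(1 - 0.24) = 455.
From dC/dt = 0: 0.000501·455 - 0.0956 = 0.027P*, so P* = 0.132/0.027 = 4.9.

R* ≈ 455, C* ≈ 17.9, P* ≈ 4.9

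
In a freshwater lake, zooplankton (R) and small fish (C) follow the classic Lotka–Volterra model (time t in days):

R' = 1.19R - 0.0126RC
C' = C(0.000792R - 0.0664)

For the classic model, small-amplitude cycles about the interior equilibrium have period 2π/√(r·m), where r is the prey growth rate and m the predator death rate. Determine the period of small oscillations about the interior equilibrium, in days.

Here r = 1.19 and m = 0.0664, so r·m = 0.079.
ω = √0.079 = 0.281 per day, hence T = 2π/ω ≈ 22.4 days.

T ≈ 22.4 days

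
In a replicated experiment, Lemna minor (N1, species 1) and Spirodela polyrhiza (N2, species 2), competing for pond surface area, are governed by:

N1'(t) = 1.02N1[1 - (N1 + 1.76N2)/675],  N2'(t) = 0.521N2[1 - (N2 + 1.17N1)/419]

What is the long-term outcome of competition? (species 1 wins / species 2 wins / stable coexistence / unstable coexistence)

unstable coexistence (outcome depends on initial conditions)

Compare the nullcline intercepts: K1/α12 = 675/1.76 = 384 < K2 = 419; K2/α21 = 419/1.17 = 358 < K1 = 675.
Since both are reversed, neither can invade when rare; the interior point is a saddle.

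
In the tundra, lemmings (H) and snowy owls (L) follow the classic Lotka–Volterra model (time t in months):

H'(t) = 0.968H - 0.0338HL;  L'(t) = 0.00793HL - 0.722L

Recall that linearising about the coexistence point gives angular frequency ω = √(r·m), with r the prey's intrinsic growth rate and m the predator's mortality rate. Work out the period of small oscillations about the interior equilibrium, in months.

Here r = 0.968 and m = 0.722, so r·m = 0.699.
ω = √0.699 = 0.836 per month, hence T = 2π/ω ≈ 7.52 months.

T ≈ 7.52 months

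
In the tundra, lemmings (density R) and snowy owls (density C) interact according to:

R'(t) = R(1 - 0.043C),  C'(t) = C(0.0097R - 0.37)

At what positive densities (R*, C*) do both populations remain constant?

Set dC/dt = 0 with C > 0: 0.0097R - 0.37 = 0, so R* = 0.37/0.0097 = 38.1.
Set dR/dt = 0 with R > 0: 1 - 0.043C = 0, so C* = 1/0.043 = 23.3.

R* ≈ 38.1, C* ≈ 23.3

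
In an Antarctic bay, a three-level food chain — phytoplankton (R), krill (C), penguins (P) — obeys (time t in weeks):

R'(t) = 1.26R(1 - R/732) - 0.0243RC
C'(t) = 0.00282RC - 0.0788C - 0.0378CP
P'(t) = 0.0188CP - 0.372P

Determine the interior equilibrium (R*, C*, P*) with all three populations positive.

From dP/dt = 0: 0.0188C* = 0.372, so C* = 19.8.
From dR/dt = 0: 1.26(1 - R*/732) = 0.0243·19.8, giving R* = 732·(1 - 0.382) = 453.
From dC/dt = 0: 0.00282·453 - 0.0788 = 0.0378P*, so P* = 1.2/0.0378 = 31.7.

R* ≈ 453, C* ≈ 19.8, P* ≈ 31.7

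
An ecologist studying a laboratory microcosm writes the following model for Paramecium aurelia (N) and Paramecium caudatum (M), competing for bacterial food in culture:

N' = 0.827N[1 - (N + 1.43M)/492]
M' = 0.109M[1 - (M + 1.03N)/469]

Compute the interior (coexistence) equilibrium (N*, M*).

Setting both brackets to zero gives the nullclines N + 1.43M = 492 and 1.03N + M = 469.
Substituting M = 469 - 1.03N into the first: N(1 - 1.43·1.03) = 492 - 1.43·469.
So N* = -179/-0.473 = 378, and then M* = 469 - 1.03·378 = 79.8.

N* ≈ 378, M* ≈ 79.8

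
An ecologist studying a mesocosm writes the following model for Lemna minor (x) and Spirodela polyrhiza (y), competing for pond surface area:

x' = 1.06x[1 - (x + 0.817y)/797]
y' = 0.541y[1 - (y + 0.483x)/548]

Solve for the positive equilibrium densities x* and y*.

Setting both brackets to zero gives the nullclines x + 0.817y = 797 and 0.483x + y = 548.
Substituting y = 548 - 0.483x into the first: x(1 - 0.817·0.483) = 797 - 0.817·548.
So x* = 349/0.605 = 577, and then y* = 548 - 0.483·577 = 269.

x* ≈ 577, y* ≈ 269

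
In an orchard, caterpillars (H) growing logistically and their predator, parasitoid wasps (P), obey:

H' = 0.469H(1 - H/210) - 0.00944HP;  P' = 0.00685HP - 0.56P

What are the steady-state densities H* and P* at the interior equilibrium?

From dP/dt = 0 with P > 0: 0.00685H* = 0.56, so H* = 81.8.
Substitute into dH/dt = 0: 0.469(1 - 81.8/210) = 0.00944P*.
The bracket is 0.611, giving P* = 0.286/0.00944 = 30.3.

H* ≈ 81.8, P* ≈ 30.3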